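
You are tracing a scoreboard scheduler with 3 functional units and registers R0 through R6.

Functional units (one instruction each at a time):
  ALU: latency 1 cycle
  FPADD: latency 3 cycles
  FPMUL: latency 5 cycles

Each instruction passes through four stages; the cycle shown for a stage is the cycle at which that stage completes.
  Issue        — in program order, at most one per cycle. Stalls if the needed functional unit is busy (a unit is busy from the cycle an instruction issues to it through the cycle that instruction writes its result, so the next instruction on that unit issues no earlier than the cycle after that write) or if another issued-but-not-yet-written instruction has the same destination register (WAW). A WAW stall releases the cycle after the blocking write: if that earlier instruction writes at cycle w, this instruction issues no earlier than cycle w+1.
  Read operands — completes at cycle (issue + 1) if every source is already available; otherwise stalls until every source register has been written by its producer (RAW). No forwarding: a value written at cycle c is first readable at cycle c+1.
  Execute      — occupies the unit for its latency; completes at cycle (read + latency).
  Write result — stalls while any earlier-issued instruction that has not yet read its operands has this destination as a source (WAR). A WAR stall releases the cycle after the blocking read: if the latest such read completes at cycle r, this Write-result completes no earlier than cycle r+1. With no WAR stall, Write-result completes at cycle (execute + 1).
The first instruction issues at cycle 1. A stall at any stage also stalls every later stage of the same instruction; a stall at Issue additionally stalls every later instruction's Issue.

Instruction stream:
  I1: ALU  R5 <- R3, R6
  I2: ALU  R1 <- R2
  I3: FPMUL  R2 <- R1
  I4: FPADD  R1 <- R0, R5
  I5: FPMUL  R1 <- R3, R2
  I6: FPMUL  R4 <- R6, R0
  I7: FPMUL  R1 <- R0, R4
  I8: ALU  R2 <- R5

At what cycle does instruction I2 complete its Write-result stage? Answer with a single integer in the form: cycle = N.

t=1  I1→ALU
t=2  I1 RO
t=3  I1 EX
t=4  I1 WR R5
t=5  I2→ALU
t=6  I2 RO, I3→FPMUL
t=7  I2 EX
t=8  I2 WR R1
t=9  I3 RO, I4→FPADD
t=10  I4 RO
t=13  I4 EX
t=14  I3 EX, I4 WR R1
t=15  I3 WR R2
t=16  I5→FPMUL
t=17  I5 RO
t=22  I5 EX
t=23  I5 WR R1
t=24  I6→FPMUL
t=25  I6 RO
t=30  I6 EX
t=31  I6 WR R4
t=32  I7→FPMUL
t=33  I7 RO, I8→ALU
t=34  I8 RO
t=35  I8 EX
t=36  I8 WR R2
t=38  I7 EX
t=39  I7 WR R1

cycle = 8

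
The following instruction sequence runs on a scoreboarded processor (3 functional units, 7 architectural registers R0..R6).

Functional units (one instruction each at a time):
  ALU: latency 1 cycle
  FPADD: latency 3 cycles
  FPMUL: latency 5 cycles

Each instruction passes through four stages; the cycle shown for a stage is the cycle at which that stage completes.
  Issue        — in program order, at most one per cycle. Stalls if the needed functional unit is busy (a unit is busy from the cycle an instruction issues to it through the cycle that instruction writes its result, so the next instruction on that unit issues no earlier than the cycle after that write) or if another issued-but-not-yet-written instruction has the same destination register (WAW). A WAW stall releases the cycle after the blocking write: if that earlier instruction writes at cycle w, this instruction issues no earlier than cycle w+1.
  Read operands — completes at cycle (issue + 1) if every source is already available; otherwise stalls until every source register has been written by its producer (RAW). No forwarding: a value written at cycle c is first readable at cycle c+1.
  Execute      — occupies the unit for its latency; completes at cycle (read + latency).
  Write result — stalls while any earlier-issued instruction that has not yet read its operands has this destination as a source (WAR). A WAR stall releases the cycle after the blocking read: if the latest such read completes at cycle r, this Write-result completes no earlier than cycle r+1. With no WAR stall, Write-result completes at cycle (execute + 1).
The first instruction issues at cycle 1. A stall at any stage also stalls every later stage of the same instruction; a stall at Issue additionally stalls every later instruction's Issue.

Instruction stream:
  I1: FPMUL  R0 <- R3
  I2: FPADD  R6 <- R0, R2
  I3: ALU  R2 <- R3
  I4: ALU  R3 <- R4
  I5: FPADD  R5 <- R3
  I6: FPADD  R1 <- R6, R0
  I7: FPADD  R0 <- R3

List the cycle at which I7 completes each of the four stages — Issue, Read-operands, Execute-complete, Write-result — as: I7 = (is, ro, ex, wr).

I7 = (26, 27, 30, 31)

I1 -> (1, 2, 7, 8)
I2 -> (2, 9, 12, 13)  // RAW R0: wait I1 write@8
I3 -> (3, 4, 5, 10)  // WAR R2: wait I2 read@9
I4 -> (11, 12, 13, 14)  // struct: ALU busy until I3 writes@10
I5 -> (14, 15, 18, 19)  // struct: FPADD busy until I2 writes@13
I6 -> (20, 21, 24, 25)  // struct: FPADD busy until I5 writes@19
I7 -> (26, 27, 30, 31)  // struct: FPADD busy until I6 writes@25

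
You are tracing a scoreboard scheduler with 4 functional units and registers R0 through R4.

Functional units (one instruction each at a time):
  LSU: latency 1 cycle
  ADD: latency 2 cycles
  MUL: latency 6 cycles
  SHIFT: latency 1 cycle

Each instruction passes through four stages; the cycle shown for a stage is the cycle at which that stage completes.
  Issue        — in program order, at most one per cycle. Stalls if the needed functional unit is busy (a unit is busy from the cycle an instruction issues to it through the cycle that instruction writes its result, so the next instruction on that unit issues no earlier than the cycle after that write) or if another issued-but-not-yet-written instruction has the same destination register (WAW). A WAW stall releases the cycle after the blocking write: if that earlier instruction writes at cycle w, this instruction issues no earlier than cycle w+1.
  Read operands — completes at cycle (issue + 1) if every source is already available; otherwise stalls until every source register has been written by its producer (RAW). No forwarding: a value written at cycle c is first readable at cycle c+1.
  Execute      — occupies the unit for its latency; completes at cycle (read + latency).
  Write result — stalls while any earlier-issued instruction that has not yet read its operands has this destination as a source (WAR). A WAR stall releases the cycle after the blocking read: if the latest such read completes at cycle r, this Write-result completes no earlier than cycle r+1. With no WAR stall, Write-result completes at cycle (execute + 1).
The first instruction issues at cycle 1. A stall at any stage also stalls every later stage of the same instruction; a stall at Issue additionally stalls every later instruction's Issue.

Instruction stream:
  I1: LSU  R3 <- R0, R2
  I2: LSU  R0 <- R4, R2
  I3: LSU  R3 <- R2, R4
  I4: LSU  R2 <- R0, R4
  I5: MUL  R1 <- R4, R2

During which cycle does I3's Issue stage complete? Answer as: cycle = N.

cycle = 9

I1 -> (1, 2, 3, 4)
I2 -> (5, 6, 7, 8)  // struct: LSU busy until I1 writes@4
I3 -> (9, 10, 11, 12)  // struct: LSU busy until I2 writes@8
I4 -> (13, 14, 15, 16)  // struct: LSU busy until I3 writes@12
I5 -> (14, 17, 23, 24)  // RAW R2: wait I4 write@16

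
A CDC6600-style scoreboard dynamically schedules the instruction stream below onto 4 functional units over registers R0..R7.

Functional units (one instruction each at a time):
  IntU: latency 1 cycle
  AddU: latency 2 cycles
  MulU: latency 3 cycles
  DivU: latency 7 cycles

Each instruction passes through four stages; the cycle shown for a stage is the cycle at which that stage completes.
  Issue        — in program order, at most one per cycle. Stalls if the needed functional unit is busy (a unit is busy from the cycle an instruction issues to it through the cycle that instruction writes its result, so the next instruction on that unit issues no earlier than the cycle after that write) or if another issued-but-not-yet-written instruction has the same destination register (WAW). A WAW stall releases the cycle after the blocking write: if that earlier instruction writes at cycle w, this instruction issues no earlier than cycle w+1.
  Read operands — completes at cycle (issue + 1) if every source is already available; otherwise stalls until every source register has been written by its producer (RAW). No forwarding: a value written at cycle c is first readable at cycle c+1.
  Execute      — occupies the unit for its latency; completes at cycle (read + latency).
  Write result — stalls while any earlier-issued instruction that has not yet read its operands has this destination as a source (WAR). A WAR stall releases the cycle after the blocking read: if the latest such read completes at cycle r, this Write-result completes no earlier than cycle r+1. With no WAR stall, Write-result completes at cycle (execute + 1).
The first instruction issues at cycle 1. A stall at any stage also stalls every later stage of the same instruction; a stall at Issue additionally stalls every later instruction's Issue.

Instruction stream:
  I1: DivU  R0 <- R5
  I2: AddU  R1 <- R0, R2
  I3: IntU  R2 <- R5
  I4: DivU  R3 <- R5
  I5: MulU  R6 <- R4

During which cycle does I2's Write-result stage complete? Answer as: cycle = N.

cycle = 14

1) issue 1, read 2, done 9, write 10
2) issue 2, read 11, done 13, write 14  <RAW R0: wait I1 write@10>
3) issue 3, read 4, done 5, write 12  <WAR R2: wait I2 read@11>
4) issue 11, read 12, done 19, write 20  <struct: DivU busy until I1 writes@10>
5) issue 12, read 13, done 16, write 17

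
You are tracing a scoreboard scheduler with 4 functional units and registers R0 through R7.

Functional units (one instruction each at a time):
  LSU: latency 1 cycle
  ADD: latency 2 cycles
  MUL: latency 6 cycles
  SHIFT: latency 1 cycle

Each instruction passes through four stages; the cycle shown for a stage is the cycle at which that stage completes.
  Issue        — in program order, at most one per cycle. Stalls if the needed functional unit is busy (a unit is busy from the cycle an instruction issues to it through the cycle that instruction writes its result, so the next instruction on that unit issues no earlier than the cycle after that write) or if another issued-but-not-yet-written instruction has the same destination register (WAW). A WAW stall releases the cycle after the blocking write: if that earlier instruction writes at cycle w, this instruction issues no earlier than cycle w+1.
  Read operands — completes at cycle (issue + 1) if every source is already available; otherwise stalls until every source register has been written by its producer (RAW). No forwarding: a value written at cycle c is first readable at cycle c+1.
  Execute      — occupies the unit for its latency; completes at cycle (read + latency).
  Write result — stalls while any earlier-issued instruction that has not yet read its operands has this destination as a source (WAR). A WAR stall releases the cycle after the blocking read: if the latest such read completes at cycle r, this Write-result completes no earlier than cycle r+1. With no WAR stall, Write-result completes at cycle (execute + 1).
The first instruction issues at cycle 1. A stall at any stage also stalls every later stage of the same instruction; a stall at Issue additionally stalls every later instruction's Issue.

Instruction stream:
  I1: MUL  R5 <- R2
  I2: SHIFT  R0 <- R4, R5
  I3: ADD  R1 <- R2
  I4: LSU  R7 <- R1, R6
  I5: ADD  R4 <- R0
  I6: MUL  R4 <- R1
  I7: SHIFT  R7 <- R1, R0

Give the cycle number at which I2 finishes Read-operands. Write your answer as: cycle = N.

cycle = 10

cycle 1: issue I1 (MUL)
cycle 2: I1 read-ops; issue I2 (SHIFT)
cycle 3: issue I3 (ADD)
cycle 4: I3 read-ops; issue I4 (LSU)
cycle 6: I3 finished on ADD
cycle 7: I3→R1
cycle 8: I1 finished on MUL; I4 read-ops; issue I5 (ADD)
cycle 9: I1→R5; I4 finished on LSU
cycle 10: I2 read-ops; I4→R7
cycle 11: I2 finished on SHIFT
cycle 12: I2→R0
cycle 13: I5 read-ops
cycle 15: I5 finished on ADD
cycle 16: I5→R4
cycle 17: issue I6 (MUL)
cycle 18: I6 read-ops; issue I7 (SHIFT)
cycle 19: I7 read-ops
cycle 20: I7 finished on SHIFT
cycle 21: I7→R7
cycle 24: I6 finished on MUL
cycle 25: I6→R4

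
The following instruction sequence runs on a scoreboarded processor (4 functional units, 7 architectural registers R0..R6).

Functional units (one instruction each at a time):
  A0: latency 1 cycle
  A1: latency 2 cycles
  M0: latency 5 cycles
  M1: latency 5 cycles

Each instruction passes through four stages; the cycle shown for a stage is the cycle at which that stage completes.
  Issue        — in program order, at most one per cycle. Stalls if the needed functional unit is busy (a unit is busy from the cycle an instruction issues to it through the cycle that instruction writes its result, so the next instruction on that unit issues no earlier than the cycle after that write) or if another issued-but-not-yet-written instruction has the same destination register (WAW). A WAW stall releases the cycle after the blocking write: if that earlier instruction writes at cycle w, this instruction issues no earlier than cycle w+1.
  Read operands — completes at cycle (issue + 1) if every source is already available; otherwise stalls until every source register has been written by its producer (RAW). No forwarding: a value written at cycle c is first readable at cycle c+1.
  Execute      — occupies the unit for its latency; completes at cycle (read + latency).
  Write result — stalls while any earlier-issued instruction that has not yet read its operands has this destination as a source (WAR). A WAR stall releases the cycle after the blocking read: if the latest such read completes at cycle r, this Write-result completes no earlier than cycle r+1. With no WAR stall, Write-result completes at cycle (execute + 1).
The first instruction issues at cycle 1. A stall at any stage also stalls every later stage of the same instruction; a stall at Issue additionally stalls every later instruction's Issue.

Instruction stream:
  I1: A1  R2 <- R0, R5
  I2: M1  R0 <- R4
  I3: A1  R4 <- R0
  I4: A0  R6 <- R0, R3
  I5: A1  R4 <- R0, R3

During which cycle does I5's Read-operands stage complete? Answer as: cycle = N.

cycle 1: issue I1 (A1)
cycle 2: I1 read-ops | issue I2 (M1)
cycle 3: I2 read-ops
cycle 4: I1 finished on A1
cycle 5: I1→R2
cycle 6: issue I3 (A1)
cycle 7: issue I4 (A0)
cycle 8: I2 finished on M1
cycle 9: I2→R0
cycle 10: I3 read-ops | I4 read-ops
cycle 11: I4 finished on A0
cycle 12: I3 finished on A1 | I4→R6
cycle 13: I3→R4
cycle 14: issue I5 (A1)
cycle 15: I5 read-ops
cycle 17: I5 finished on A1
cycle 18: I5→R4

cycle = 15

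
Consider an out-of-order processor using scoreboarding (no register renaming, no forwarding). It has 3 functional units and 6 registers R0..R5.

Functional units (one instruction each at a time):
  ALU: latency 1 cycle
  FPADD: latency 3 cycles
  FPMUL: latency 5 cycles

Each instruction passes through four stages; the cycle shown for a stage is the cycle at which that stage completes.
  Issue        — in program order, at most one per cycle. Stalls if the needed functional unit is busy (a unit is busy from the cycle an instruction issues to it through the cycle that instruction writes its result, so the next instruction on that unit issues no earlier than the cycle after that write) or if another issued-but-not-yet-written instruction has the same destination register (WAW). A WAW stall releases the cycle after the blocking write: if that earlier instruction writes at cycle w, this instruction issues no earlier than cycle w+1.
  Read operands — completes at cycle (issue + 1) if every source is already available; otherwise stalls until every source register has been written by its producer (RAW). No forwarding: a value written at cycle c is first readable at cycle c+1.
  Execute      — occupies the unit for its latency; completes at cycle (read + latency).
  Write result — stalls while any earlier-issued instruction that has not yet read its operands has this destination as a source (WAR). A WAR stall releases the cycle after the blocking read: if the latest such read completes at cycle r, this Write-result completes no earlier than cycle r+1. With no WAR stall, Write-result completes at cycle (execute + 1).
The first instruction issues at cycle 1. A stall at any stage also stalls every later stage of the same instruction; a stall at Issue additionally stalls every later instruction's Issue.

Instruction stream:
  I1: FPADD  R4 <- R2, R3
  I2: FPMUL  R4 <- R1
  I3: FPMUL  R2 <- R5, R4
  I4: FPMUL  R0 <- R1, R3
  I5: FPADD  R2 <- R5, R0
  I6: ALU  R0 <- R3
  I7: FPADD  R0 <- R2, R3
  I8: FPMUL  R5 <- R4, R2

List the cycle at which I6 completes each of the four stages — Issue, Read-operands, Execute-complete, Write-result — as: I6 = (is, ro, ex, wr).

I6 = (31, 32, 33, 34)

t=1  I1 dispatched to FPADD
t=2  I1 operands ready
t=5  I1 complete
t=6  R4←I1
t=7  I2 dispatched to FPMUL
t=8  I2 operands ready
t=13  I2 complete
t=14  R4←I2
t=15  I3 dispatched to FPMUL
t=16  I3 operands ready
t=21  I3 complete
t=22  R2←I3
t=23  I4 dispatched to FPMUL
t=24  I4 operands ready; I5 dispatched to FPADD
t=29  I4 complete
t=30  R0←I4
t=31  I5 operands ready; I6 dispatched to ALU
t=32  I6 operands ready
t=33  I6 complete
t=34  I5 complete; R0←I6
t=35  R2←I5
t=36  I7 dispatched to FPADD
t=37  I7 operands ready; I8 dispatched to FPMUL
t=38  I8 operands ready
t=40  I7 complete
t=41  R0←I7
t=43  I8 complete
t=44  R5←I8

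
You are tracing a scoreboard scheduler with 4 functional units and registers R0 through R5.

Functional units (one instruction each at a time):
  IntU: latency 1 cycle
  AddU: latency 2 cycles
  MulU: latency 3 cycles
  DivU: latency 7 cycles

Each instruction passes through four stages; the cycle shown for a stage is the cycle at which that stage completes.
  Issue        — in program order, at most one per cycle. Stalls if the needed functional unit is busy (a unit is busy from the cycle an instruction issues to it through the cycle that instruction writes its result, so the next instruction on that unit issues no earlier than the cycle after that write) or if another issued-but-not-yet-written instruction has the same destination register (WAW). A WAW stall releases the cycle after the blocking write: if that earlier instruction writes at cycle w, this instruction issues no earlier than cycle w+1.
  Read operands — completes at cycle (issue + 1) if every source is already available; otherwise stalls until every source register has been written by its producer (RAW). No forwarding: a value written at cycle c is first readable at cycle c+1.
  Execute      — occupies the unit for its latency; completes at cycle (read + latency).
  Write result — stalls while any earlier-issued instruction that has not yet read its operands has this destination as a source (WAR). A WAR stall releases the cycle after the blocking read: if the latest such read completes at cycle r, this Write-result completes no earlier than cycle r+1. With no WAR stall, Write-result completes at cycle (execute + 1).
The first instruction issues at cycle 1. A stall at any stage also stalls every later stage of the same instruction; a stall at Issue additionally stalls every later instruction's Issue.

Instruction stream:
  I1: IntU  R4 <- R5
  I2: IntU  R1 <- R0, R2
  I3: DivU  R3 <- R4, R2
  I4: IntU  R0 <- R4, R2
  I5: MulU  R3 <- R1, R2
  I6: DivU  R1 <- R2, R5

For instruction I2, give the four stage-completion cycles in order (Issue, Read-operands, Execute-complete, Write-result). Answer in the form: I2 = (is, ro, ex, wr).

I2 = (5, 6, 7, 8)

[1] I1 dispatched to IntU
[2] I1 operands ready
[3] I1 complete
[4] R4←I1
[5] I2 dispatched to IntU
[6] I2 operands ready | I3 dispatched to DivU
[7] I2 complete | I3 operands ready
[8] R1←I2
[9] I4 dispatched to IntU
[10] I4 operands ready
[11] I4 complete
[12] R0←I4
[14] I3 complete
[15] R3←I3
[16] I5 dispatched to MulU
[17] I5 operands ready | I6 dispatched to DivU
[18] I6 operands ready
[20] I5 complete
[21] R3←I5
[25] I6 complete
[26] R1←I6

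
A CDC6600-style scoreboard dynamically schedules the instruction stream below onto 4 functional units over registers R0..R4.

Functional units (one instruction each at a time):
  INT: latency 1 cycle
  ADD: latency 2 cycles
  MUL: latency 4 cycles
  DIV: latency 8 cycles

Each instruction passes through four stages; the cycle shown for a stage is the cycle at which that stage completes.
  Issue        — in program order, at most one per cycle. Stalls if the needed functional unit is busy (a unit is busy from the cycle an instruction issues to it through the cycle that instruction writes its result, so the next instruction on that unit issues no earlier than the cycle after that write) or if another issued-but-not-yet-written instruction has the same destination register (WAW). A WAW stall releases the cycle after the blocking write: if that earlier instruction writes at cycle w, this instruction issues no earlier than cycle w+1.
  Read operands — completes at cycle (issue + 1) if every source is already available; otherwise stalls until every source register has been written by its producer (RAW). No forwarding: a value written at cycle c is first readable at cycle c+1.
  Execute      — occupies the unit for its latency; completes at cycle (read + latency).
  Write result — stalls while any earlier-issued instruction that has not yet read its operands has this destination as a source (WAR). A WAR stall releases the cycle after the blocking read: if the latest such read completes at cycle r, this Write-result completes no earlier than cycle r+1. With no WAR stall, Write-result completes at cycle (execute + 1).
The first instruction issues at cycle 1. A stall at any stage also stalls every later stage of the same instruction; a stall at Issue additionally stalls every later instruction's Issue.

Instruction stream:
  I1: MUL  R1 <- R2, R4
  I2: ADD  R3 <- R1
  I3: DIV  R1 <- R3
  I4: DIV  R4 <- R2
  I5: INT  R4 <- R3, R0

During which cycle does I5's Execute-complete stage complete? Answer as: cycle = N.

cycle 1: I1 issues→MUL
cycle 2: I1 reads | I2 issues→ADD
cycle 6: I1 exec-done
cycle 7: I1 writes R1
cycle 8: I2 reads | I3 issues→DIV
cycle 10: I2 exec-done
cycle 11: I2 writes R3
cycle 12: I3 reads
cycle 20: I3 exec-done
cycle 21: I3 writes R1
cycle 22: I4 issues→DIV
cycle 23: I4 reads
cycle 31: I4 exec-done
cycle 32: I4 writes R4
cycle 33: I5 issues→INT
cycle 34: I5 reads
cycle 35: I5 exec-done
cycle 36: I5 writes R4

cycle = 35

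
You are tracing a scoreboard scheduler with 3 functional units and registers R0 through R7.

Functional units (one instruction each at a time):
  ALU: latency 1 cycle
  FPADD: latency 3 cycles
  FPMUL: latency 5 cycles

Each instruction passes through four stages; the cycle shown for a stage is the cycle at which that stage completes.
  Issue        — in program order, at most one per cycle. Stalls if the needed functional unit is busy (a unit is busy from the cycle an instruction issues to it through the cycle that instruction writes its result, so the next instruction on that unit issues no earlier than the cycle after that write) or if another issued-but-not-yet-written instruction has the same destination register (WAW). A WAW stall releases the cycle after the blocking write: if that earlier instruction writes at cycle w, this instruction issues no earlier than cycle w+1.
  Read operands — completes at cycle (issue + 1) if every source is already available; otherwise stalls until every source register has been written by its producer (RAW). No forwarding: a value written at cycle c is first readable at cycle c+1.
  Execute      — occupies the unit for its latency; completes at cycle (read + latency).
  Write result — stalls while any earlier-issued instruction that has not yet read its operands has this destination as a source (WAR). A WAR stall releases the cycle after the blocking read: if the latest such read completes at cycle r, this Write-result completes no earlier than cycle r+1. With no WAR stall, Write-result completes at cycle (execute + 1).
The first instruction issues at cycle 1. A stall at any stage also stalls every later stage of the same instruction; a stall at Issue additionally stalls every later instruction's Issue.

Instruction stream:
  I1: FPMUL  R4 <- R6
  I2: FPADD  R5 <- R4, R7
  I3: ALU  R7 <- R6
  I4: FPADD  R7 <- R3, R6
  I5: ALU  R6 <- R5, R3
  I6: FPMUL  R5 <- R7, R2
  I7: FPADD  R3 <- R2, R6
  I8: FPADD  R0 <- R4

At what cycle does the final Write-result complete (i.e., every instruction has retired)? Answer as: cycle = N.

cycle = 31

I1  is:1  ro:2  ex:7  wr:8
I2  is:2  ro:9  ex:12  wr:13  — RAW R4: wait I1 write@8
I3  is:3  ro:4  ex:5  wr:10  — WAR R7: wait I2 read@9
I4  is:14  ro:15  ex:18  wr:19  — struct: FPADD busy until I2 writes@13
I5  is:15  ro:16  ex:17  wr:18
I6  is:16  ro:20  ex:25  wr:26  — RAW R7: wait I4 write@19
I7  is:20  ro:21  ex:24  wr:25  — struct: FPADD busy until I4 writes@19
I8  is:26  ro:27  ex:30  wr:31  — struct: FPADD busy until I7 writes@25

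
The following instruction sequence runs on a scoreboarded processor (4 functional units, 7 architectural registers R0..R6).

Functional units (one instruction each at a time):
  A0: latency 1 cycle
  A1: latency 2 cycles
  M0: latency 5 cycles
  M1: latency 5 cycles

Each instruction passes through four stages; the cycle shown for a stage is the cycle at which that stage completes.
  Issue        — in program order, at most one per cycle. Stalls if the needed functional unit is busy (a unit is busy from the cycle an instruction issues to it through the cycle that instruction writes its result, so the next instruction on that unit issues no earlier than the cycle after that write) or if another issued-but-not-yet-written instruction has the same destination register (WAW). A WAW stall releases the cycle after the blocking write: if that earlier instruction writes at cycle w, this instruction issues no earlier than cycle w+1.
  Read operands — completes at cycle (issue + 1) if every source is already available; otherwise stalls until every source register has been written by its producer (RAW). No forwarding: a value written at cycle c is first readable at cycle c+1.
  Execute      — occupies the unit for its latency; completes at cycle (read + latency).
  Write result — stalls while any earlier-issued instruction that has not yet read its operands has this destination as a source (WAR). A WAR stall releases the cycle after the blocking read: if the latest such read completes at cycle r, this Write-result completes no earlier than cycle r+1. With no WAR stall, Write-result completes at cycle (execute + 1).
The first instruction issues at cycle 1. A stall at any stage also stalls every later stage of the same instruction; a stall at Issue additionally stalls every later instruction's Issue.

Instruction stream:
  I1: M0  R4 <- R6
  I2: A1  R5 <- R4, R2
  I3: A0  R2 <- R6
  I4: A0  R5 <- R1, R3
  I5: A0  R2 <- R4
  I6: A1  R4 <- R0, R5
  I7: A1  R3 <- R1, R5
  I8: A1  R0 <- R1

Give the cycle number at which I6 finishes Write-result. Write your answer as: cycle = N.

  I1 | 1 | 2 | 7 | 8
  I2 | 2 | 9 | 11 | 12   RAW R4: wait I1 write@8
  I3 | 3 | 4 | 5 | 10   WAR R2: wait I2 read@9
  I4 | 13 | 14 | 15 | 16   WAW R5: wait I2 write@12
  I5 | 17 | 18 | 19 | 20   struct: A0 busy until I4 writes@16
  I6 | 18 | 19 | 21 | 22
  I7 | 23 | 24 | 26 | 27   struct: A1 busy until I6 writes@22
  I8 | 28 | 29 | 31 | 32   struct: A1 busy until I7 writes@27

cycle = 22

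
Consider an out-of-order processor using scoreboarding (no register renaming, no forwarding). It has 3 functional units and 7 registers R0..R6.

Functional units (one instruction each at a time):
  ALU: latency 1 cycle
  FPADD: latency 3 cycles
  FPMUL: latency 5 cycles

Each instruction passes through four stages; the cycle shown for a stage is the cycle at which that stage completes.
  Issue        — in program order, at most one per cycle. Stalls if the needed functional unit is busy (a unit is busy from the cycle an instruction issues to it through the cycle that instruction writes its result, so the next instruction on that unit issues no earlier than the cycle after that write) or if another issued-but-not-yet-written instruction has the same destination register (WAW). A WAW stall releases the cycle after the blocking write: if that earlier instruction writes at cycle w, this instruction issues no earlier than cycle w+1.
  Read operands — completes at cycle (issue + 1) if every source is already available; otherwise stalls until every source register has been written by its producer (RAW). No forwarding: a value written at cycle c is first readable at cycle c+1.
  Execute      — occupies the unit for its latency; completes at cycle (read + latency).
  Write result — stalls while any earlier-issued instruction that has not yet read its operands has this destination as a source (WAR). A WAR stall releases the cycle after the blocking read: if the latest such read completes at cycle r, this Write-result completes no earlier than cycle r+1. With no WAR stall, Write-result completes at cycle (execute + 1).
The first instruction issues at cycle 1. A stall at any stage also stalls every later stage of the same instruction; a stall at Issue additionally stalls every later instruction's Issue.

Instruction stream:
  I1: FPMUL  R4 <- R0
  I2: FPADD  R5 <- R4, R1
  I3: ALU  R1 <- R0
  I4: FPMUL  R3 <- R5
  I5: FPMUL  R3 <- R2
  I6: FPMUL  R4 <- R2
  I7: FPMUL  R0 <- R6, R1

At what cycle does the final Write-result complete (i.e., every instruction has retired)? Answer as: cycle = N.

cycle = 44

[1] I1→FPMUL
[2] I1 RO · I2→FPADD
[3] I3→ALU
[4] I3 RO
[5] I3 EX
[7] I1 EX
[8] I1 WR R4
[9] I2 RO · I4→FPMUL
[10] I3 WR R1
[12] I2 EX
[13] I2 WR R5
[14] I4 RO
[19] I4 EX
[20] I4 WR R3
[21] I5→FPMUL
[22] I5 RO
[27] I5 EX
[28] I5 WR R3
[29] I6→FPMUL
[30] I6 RO
[35] I6 EX
[36] I6 WR R4
[37] I7→FPMUL
[38] I7 RO
[43] I7 EX
[44] I7 WR R0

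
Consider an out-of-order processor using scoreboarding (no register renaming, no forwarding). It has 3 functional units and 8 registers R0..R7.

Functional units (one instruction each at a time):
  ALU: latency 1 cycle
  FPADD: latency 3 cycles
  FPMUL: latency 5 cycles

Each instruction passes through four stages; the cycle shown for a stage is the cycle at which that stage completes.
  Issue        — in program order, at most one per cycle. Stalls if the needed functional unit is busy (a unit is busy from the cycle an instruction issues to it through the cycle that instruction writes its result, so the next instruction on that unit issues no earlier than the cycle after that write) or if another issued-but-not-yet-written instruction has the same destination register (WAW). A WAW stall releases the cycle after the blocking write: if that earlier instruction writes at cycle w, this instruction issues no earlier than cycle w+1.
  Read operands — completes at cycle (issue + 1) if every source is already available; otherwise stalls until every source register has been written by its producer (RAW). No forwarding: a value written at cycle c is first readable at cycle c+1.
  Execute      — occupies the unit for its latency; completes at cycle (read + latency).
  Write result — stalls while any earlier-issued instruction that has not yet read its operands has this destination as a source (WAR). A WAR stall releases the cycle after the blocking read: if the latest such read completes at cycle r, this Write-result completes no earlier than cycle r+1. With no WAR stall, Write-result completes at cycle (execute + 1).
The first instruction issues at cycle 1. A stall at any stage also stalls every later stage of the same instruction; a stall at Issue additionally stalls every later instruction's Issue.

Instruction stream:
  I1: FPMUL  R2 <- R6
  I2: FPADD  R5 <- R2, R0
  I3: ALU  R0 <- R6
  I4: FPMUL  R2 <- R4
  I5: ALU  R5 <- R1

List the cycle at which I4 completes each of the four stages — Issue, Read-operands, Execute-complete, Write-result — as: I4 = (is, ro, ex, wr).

[I1] 1/2/7/8
[I2] 2/9/12/13  (RAW R2: wait I1 write@8)
[I3] 3/4/5/10  (WAR R0: wait I2 read@9)
[I4] 9/10/15/16  (struct: FPMUL busy until I1 writes@8)
[I5] 14/15/16/17  (WAW R5: wait I2 write@13)

I4 = (9, 10, 15, 16)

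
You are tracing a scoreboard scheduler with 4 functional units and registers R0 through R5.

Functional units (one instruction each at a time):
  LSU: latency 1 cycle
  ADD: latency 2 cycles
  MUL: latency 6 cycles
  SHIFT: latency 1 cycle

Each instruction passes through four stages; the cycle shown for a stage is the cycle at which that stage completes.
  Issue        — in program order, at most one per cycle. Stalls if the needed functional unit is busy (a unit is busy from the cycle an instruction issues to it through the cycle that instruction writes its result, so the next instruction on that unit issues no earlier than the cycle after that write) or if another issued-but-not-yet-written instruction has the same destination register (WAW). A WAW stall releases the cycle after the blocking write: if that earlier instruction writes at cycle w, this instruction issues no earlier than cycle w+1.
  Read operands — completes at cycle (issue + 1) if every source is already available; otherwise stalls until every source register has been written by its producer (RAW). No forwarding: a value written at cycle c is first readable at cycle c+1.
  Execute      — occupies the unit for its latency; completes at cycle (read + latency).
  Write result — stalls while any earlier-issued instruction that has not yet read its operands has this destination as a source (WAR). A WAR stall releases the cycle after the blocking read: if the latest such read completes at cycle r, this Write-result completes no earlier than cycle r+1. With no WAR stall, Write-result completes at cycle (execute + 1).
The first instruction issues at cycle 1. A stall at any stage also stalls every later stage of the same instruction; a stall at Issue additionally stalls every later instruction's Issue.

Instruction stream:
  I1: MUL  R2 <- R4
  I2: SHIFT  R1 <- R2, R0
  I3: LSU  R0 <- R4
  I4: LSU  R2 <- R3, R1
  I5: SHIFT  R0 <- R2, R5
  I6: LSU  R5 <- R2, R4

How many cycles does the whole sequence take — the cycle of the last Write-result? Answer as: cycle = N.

c1: issue I1 (MUL)
c2: I1 read-ops | issue I2 (SHIFT)
c3: issue I3 (LSU)
c4: I3 read-ops
c5: I3 finished on LSU
c8: I1 finished on MUL
c9: I1→R2
c10: I2 read-ops
c11: I2 finished on SHIFT | I3→R0
c12: I2→R1 | issue I4 (LSU)
c13: I4 read-ops | issue I5 (SHIFT)
c14: I4 finished on LSU
c15: I4→R2
c16: I5 read-ops | issue I6 (LSU)
c17: I5 finished on SHIFT | I6 read-ops
c18: I5→R0 | I6 finished on LSU
c19: I6→R5

cycle = 19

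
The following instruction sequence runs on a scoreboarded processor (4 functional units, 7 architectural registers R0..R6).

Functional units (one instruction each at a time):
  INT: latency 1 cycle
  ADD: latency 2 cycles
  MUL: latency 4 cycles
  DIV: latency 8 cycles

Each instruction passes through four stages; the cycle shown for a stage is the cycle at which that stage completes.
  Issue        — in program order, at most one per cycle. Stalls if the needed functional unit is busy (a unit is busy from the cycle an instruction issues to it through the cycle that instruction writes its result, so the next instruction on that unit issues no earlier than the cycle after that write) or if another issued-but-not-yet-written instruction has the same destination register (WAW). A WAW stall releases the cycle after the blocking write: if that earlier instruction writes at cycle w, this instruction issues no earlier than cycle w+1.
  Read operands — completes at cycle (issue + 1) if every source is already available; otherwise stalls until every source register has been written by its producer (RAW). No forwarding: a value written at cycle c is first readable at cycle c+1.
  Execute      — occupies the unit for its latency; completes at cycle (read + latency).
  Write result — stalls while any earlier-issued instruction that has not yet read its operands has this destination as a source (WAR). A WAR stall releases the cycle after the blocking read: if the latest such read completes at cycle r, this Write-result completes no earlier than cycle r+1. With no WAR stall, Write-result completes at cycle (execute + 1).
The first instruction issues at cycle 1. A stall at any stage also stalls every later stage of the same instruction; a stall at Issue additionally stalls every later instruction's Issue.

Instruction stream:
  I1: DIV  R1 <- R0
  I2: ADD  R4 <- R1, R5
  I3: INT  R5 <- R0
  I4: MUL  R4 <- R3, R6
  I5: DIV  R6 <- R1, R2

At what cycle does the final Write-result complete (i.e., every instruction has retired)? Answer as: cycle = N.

I1: IS=1 RO=2 EX=10 WR=11
I2: IS=2 RO=12 EX=14 WR=15  [RAW R1: wait I1 write@11]
I3: IS=3 RO=4 EX=5 WR=13  [WAR R5: wait I2 read@12]
I4: IS=16 RO=17 EX=21 WR=22  [WAW R4: wait I2 write@15]
I5: IS=17 RO=18 EX=26 WR=27

cycle = 27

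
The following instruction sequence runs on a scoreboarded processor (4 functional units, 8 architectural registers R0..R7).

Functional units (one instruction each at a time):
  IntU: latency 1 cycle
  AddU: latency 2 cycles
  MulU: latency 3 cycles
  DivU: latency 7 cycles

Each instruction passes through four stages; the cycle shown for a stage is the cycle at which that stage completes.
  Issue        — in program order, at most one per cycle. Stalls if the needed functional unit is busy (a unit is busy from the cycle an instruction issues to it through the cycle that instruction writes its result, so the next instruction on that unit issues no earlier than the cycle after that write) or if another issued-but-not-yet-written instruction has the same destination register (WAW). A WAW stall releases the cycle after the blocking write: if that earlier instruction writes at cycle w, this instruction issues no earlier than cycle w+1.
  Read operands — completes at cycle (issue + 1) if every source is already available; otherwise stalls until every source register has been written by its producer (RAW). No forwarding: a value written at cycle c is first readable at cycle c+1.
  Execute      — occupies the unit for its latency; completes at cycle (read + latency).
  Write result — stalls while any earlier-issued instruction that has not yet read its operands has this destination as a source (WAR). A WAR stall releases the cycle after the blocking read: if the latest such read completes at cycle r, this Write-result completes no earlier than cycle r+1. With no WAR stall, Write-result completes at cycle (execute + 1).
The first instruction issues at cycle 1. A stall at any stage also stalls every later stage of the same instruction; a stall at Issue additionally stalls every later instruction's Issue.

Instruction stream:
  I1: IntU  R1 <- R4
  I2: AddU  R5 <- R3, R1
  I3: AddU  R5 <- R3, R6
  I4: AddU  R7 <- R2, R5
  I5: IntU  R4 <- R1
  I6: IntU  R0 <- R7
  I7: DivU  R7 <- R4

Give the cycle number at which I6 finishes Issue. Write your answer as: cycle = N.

cycle = 19

  I1 | 1 | 2 | 3 | 4
  I2 | 2 | 5 | 7 | 8   RAW R1: wait I1 write@4
  I3 | 9 | 10 | 12 | 13   struct: AddU busy until I2 writes@8
  I4 | 14 | 15 | 17 | 18   struct: AddU busy until I3 writes@13
  I5 | 15 | 16 | 17 | 18
  I6 | 19 | 20 | 21 | 22   struct: IntU busy until I5 writes@18
  I7 | 20 | 21 | 28 | 29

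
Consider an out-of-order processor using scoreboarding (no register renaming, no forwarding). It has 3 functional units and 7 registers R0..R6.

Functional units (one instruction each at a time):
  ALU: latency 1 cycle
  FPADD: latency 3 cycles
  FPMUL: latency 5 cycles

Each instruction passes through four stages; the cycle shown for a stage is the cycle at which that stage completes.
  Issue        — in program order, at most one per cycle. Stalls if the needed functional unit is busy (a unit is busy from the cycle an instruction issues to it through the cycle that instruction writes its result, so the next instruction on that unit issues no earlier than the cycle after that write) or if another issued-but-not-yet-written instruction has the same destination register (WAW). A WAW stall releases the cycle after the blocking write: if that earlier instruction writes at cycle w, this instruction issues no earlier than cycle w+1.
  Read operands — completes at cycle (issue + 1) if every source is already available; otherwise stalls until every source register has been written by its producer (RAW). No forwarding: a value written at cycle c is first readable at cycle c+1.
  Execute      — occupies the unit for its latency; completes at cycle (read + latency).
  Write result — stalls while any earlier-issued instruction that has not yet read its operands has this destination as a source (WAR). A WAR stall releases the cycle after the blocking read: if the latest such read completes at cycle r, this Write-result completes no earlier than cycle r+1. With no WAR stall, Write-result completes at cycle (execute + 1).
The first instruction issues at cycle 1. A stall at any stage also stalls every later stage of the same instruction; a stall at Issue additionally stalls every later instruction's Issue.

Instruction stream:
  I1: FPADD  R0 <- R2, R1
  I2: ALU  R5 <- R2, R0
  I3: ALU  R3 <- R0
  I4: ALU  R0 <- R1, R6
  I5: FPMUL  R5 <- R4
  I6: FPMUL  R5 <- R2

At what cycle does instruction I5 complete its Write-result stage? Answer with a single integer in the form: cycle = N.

cycle = 22

[1] I1 issues→FPADD
[2] I1 reads; I2 issues→ALU
[5] I1 exec-done
[6] I1 writes R0
[7] I2 reads
[8] I2 exec-done
[9] I2 writes R5
[10] I3 issues→ALU
[11] I3 reads
[12] I3 exec-done
[13] I3 writes R3
[14] I4 issues→ALU
[15] I4 reads; I5 issues→FPMUL
[16] I4 exec-done; I5 reads
[17] I4 writes R0
[21] I5 exec-done
[22] I5 writes R5
[23] I6 issues→FPMUL
[24] I6 reads
[29] I6 exec-done
[30] I6 writes R5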